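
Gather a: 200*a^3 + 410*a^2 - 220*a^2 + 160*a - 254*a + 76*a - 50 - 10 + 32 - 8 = 200*a^3 + 190*a^2 - 18*a - 36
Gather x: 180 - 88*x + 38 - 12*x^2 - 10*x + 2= -12*x^2 - 98*x + 220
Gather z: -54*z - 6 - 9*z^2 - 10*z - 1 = -9*z^2 - 64*z - 7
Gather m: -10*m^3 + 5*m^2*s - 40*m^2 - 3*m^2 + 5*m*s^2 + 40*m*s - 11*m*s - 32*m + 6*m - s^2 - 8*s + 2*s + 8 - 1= -10*m^3 + m^2*(5*s - 43) + m*(5*s^2 + 29*s - 26) - s^2 - 6*s + 7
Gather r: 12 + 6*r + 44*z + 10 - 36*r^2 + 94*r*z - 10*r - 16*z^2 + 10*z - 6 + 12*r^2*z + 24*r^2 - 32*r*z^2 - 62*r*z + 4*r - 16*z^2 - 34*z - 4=r^2*(12*z - 12) + r*(-32*z^2 + 32*z) - 32*z^2 + 20*z + 12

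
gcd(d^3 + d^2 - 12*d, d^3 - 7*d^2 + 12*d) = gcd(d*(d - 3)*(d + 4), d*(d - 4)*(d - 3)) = d^2 - 3*d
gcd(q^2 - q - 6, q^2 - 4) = q + 2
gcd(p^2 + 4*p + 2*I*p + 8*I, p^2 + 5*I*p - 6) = p + 2*I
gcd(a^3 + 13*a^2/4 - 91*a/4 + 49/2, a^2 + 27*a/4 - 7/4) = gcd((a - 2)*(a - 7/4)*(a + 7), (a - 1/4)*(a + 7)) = a + 7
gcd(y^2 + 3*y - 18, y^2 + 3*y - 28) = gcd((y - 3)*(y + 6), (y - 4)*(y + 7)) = 1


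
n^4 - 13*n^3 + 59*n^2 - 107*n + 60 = (n - 5)*(n - 4)*(n - 3)*(n - 1)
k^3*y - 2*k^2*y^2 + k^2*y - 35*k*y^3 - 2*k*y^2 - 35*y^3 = (k - 7*y)*(k + 5*y)*(k*y + y)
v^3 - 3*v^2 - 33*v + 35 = (v - 7)*(v - 1)*(v + 5)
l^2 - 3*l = l*(l - 3)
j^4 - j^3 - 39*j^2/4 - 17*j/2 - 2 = (j - 4)*(j + 1/2)^2*(j + 2)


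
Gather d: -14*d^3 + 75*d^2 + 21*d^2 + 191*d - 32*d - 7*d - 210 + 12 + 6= -14*d^3 + 96*d^2 + 152*d - 192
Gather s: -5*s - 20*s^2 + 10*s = -20*s^2 + 5*s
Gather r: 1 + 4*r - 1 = 4*r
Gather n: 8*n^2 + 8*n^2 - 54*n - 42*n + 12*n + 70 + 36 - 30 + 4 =16*n^2 - 84*n + 80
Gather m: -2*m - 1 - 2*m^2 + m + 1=-2*m^2 - m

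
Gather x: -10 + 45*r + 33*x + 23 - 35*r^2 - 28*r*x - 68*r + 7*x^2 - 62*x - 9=-35*r^2 - 23*r + 7*x^2 + x*(-28*r - 29) + 4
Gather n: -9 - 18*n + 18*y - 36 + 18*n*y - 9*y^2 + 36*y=n*(18*y - 18) - 9*y^2 + 54*y - 45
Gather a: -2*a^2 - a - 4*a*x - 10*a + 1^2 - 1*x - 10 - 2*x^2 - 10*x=-2*a^2 + a*(-4*x - 11) - 2*x^2 - 11*x - 9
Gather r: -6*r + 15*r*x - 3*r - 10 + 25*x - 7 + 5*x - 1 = r*(15*x - 9) + 30*x - 18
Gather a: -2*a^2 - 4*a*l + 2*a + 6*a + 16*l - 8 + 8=-2*a^2 + a*(8 - 4*l) + 16*l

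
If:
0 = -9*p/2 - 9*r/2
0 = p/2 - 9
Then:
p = 18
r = -18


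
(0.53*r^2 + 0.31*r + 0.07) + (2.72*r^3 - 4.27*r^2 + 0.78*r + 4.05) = 2.72*r^3 - 3.74*r^2 + 1.09*r + 4.12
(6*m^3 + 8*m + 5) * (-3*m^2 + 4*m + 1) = -18*m^5 + 24*m^4 - 18*m^3 + 17*m^2 + 28*m + 5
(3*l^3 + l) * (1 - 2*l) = -6*l^4 + 3*l^3 - 2*l^2 + l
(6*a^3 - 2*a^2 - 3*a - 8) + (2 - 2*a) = 6*a^3 - 2*a^2 - 5*a - 6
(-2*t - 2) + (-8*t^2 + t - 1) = -8*t^2 - t - 3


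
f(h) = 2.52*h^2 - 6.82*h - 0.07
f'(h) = 5.04*h - 6.82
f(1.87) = -4.01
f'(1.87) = 2.60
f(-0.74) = 6.36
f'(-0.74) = -10.55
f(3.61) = 8.15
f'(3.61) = 11.37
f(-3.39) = 52.01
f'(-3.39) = -23.91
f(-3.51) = 54.91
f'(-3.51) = -24.51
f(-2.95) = 41.98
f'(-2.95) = -21.69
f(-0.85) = 7.55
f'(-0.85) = -11.10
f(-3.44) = 53.21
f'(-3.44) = -24.16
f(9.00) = 142.67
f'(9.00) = 38.54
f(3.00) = 2.15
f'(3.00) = 8.30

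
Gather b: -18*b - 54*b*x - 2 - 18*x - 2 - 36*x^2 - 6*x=b*(-54*x - 18) - 36*x^2 - 24*x - 4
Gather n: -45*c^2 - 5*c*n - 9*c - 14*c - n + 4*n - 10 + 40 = -45*c^2 - 23*c + n*(3 - 5*c) + 30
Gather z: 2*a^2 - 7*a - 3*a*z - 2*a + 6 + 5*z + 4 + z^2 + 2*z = 2*a^2 - 9*a + z^2 + z*(7 - 3*a) + 10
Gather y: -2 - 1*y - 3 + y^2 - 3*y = y^2 - 4*y - 5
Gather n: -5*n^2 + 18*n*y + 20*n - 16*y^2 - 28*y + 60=-5*n^2 + n*(18*y + 20) - 16*y^2 - 28*y + 60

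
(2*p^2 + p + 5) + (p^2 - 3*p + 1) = 3*p^2 - 2*p + 6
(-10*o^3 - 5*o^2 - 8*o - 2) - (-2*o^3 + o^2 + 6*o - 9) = -8*o^3 - 6*o^2 - 14*o + 7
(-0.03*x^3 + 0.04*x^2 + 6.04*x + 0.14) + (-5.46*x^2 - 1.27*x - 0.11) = -0.03*x^3 - 5.42*x^2 + 4.77*x + 0.03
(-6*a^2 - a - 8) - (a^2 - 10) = -7*a^2 - a + 2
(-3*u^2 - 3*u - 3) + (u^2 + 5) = -2*u^2 - 3*u + 2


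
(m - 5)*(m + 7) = m^2 + 2*m - 35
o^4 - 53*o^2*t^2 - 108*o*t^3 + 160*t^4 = (o - 8*t)*(o - t)*(o + 4*t)*(o + 5*t)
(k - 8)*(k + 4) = k^2 - 4*k - 32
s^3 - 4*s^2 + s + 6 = (s - 3)*(s - 2)*(s + 1)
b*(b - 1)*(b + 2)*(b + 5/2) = b^4 + 7*b^3/2 + b^2/2 - 5*b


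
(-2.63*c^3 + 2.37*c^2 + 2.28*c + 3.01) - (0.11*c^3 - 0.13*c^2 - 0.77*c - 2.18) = -2.74*c^3 + 2.5*c^2 + 3.05*c + 5.19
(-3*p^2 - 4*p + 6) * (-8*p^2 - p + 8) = 24*p^4 + 35*p^3 - 68*p^2 - 38*p + 48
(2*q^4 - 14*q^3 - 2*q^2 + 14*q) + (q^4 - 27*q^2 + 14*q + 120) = 3*q^4 - 14*q^3 - 29*q^2 + 28*q + 120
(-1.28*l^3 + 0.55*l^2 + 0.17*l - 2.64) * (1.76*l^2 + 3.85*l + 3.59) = -2.2528*l^5 - 3.96*l^4 - 2.1785*l^3 - 2.0174*l^2 - 9.5537*l - 9.4776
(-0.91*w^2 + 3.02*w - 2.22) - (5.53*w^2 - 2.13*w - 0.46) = -6.44*w^2 + 5.15*w - 1.76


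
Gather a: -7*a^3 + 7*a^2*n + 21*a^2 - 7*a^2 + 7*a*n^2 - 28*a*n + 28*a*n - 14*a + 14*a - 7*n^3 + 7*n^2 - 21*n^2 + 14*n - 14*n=-7*a^3 + a^2*(7*n + 14) + 7*a*n^2 - 7*n^3 - 14*n^2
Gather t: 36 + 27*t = 27*t + 36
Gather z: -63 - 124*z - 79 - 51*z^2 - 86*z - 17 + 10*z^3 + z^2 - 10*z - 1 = 10*z^3 - 50*z^2 - 220*z - 160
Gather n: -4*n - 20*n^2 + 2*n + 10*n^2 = -10*n^2 - 2*n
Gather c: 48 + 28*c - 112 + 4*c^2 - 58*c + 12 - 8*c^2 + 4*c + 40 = -4*c^2 - 26*c - 12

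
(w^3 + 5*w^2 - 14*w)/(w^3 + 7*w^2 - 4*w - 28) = w/(w + 2)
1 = 1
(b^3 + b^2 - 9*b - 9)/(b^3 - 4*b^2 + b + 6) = (b + 3)/(b - 2)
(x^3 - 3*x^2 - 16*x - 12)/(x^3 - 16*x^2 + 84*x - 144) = (x^2 + 3*x + 2)/(x^2 - 10*x + 24)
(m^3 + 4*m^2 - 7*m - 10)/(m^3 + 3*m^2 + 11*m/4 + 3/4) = 4*(m^2 + 3*m - 10)/(4*m^2 + 8*m + 3)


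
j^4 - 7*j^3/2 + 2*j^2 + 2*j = j*(j - 2)^2*(j + 1/2)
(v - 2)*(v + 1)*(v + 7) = v^3 + 6*v^2 - 9*v - 14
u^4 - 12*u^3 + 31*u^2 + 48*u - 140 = (u - 7)*(u - 5)*(u - 2)*(u + 2)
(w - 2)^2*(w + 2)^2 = w^4 - 8*w^2 + 16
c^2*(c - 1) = c^3 - c^2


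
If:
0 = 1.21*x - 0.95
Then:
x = 0.79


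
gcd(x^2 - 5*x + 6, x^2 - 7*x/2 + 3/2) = x - 3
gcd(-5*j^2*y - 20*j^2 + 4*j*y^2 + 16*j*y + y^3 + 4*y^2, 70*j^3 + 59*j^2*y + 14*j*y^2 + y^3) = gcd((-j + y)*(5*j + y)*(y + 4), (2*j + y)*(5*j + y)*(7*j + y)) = 5*j + y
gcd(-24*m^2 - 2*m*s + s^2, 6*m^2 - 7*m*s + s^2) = -6*m + s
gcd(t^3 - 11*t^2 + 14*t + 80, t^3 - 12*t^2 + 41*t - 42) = 1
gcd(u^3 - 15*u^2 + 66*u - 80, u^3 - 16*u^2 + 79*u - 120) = u^2 - 13*u + 40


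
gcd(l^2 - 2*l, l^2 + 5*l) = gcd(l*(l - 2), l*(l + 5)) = l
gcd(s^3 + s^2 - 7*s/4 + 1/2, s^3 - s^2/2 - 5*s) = s + 2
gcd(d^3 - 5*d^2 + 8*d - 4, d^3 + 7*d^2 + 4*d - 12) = d - 1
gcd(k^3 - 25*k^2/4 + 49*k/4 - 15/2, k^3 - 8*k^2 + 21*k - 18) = k^2 - 5*k + 6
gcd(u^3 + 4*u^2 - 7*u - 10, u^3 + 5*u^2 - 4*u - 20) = u^2 + 3*u - 10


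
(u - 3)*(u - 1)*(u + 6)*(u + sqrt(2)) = u^4 + sqrt(2)*u^3 + 2*u^3 - 21*u^2 + 2*sqrt(2)*u^2 - 21*sqrt(2)*u + 18*u + 18*sqrt(2)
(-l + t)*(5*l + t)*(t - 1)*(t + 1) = -5*l^2*t^2 + 5*l^2 + 4*l*t^3 - 4*l*t + t^4 - t^2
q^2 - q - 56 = (q - 8)*(q + 7)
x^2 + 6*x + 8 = (x + 2)*(x + 4)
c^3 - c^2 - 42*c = c*(c - 7)*(c + 6)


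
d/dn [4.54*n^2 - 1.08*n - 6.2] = 9.08*n - 1.08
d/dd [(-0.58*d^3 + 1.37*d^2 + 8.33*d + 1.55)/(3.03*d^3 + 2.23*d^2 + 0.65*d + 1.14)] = (8.88178419700125e-16*d^5 - 5.4445*d^4 - 51.2338*d^3 - 33.7585*d^2 - 3.7894*d + 8.4887)/(9.1809*d^6 + 13.5138*d^5 + 8.9119*d^4 + 9.8074*d^3 + 5.5069*d^2 + 1.482*d + 1.2996)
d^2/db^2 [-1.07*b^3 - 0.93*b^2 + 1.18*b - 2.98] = -6.42*b - 1.86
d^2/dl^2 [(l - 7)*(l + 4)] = 2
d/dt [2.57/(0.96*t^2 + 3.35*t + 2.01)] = (-4.9344*t - 8.6095)/(0.96*t^2 + 3.35*t + 2.01)^2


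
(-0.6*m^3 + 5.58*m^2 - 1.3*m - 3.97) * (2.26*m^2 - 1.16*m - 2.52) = -1.356*m^5 + 13.3068*m^4 - 7.8988*m^3 - 21.5258*m^2 + 7.8812*m + 10.0044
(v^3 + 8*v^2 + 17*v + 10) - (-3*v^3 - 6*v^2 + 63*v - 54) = 4*v^3 + 14*v^2 - 46*v + 64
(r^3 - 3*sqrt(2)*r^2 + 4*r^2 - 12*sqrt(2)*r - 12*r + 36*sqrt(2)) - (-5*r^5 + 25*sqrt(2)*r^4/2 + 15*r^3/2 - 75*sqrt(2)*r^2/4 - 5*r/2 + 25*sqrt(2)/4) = 5*r^5 - 25*sqrt(2)*r^4/2 - 13*r^3/2 + 4*r^2 + 63*sqrt(2)*r^2/4 - 12*sqrt(2)*r - 19*r/2 + 119*sqrt(2)/4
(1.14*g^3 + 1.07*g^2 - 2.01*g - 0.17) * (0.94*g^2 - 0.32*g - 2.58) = 1.0716*g^5 + 0.641*g^4 - 5.173*g^3 - 2.2772*g^2 + 5.2402*g + 0.4386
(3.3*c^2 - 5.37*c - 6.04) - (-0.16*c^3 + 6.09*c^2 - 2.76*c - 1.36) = 0.16*c^3 - 2.79*c^2 - 2.61*c - 4.68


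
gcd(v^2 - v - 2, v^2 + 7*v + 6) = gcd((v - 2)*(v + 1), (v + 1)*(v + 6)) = v + 1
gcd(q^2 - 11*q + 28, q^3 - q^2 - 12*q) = q - 4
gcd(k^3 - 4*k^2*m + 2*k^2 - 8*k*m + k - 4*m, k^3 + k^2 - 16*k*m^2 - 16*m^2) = k^2 - 4*k*m + k - 4*m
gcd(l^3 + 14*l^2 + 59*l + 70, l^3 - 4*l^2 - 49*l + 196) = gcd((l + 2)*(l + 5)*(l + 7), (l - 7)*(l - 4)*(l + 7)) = l + 7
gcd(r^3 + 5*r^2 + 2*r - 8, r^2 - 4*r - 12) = r + 2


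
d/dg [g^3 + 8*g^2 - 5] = g*(3*g + 16)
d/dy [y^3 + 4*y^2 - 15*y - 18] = 3*y^2 + 8*y - 15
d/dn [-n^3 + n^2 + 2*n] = -3*n^2 + 2*n + 2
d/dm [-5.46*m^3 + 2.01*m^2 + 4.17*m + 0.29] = -16.38*m^2 + 4.02*m + 4.17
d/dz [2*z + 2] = 2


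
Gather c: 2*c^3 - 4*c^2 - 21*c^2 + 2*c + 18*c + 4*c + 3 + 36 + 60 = 2*c^3 - 25*c^2 + 24*c + 99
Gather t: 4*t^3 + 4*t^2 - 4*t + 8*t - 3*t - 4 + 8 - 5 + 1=4*t^3 + 4*t^2 + t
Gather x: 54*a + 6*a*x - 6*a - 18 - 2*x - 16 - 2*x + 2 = 48*a + x*(6*a - 4) - 32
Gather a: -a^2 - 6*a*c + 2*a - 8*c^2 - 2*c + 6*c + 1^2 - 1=-a^2 + a*(2 - 6*c) - 8*c^2 + 4*c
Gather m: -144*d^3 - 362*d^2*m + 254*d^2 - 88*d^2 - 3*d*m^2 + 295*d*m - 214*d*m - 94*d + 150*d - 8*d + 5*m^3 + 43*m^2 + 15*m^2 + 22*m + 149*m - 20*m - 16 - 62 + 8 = -144*d^3 + 166*d^2 + 48*d + 5*m^3 + m^2*(58 - 3*d) + m*(-362*d^2 + 81*d + 151) - 70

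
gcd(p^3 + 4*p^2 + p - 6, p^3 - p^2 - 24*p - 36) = p^2 + 5*p + 6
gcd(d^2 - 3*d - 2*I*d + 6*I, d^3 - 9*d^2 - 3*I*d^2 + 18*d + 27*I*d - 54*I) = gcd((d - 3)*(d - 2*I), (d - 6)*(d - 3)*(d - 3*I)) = d - 3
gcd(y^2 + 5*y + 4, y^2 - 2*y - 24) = y + 4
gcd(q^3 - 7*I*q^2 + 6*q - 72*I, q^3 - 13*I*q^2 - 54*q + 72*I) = q^2 - 10*I*q - 24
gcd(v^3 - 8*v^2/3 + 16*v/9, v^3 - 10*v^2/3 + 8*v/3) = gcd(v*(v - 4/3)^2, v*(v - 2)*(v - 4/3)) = v^2 - 4*v/3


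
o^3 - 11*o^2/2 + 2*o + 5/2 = (o - 5)*(o - 1)*(o + 1/2)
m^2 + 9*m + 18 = (m + 3)*(m + 6)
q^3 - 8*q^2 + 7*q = q*(q - 7)*(q - 1)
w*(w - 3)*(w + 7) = w^3 + 4*w^2 - 21*w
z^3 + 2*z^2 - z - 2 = (z - 1)*(z + 1)*(z + 2)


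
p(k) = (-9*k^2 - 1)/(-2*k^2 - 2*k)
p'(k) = -18*k/(-2*k^2 - 2*k) + (4*k + 2)*(-9*k^2 - 1)/(-2*k^2 - 2*k)^2 = (9*k^2 - 2*k - 1)/(2*k^2*(k^2 + 2*k + 1))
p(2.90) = 3.39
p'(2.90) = 0.27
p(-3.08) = 6.74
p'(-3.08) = 1.10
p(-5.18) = 5.60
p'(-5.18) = 0.27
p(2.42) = 3.24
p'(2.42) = 0.34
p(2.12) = 3.13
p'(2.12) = 0.40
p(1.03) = 2.52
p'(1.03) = 0.74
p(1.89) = 3.03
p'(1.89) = 0.46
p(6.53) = 3.91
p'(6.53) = 0.08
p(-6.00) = 5.42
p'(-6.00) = 0.19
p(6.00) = 3.87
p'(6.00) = 0.09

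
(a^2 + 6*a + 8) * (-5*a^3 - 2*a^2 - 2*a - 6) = -5*a^5 - 32*a^4 - 54*a^3 - 34*a^2 - 52*a - 48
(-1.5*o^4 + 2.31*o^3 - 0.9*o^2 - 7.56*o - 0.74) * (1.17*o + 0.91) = -1.755*o^5 + 1.3377*o^4 + 1.0491*o^3 - 9.6642*o^2 - 7.7454*o - 0.6734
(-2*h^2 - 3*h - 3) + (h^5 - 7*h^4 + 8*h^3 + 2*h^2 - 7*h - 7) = h^5 - 7*h^4 + 8*h^3 - 10*h - 10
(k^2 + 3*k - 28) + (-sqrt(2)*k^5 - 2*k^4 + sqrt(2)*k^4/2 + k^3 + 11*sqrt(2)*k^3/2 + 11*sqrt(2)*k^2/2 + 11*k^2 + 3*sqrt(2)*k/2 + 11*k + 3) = -sqrt(2)*k^5 - 2*k^4 + sqrt(2)*k^4/2 + k^3 + 11*sqrt(2)*k^3/2 + 11*sqrt(2)*k^2/2 + 12*k^2 + 3*sqrt(2)*k/2 + 14*k - 25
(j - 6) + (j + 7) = 2*j + 1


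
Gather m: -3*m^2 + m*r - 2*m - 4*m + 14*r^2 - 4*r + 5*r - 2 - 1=-3*m^2 + m*(r - 6) + 14*r^2 + r - 3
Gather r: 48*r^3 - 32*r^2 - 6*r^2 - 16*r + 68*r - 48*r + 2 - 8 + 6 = 48*r^3 - 38*r^2 + 4*r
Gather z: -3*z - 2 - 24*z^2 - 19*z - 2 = -24*z^2 - 22*z - 4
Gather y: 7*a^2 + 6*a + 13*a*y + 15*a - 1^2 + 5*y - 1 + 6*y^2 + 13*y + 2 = 7*a^2 + 21*a + 6*y^2 + y*(13*a + 18)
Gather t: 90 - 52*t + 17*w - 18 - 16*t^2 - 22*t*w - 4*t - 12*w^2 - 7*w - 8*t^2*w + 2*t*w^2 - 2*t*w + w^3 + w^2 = t^2*(-8*w - 16) + t*(2*w^2 - 24*w - 56) + w^3 - 11*w^2 + 10*w + 72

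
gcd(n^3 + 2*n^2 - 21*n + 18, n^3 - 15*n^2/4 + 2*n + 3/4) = n^2 - 4*n + 3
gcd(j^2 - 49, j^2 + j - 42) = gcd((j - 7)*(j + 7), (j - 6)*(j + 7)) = j + 7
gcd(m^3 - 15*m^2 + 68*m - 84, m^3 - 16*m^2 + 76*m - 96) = m^2 - 8*m + 12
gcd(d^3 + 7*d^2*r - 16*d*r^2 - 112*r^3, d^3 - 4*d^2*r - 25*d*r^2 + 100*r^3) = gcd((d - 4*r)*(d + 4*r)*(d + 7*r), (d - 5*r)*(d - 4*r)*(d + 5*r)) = -d + 4*r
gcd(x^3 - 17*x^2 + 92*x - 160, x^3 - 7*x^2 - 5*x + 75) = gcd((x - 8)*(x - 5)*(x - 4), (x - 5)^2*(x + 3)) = x - 5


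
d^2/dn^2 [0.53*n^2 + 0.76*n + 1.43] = 1.06000000000000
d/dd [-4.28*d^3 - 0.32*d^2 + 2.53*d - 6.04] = -12.84*d^2 - 0.64*d + 2.53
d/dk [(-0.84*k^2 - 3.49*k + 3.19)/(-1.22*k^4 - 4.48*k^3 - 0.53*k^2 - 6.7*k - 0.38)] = (-2.0496*k^5 - 16.5366*k^4 - 15.7032*k^3 + 46.6519*k^2 + 4.0198*k + 22.6992)/(1.4884*k^8 + 10.9312*k^7 + 21.3636*k^6 + 21.0968*k^5 + 61.2401*k^4 + 10.5068*k^3 + 45.2928*k^2 + 5.092*k + 0.1444)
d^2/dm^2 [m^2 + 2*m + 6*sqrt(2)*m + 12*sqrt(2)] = 2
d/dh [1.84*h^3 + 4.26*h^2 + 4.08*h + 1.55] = 5.52*h^2 + 8.52*h + 4.08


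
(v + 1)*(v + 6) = v^2 + 7*v + 6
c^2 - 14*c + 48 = (c - 8)*(c - 6)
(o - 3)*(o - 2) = o^2 - 5*o + 6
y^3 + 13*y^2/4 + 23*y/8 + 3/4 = (y + 1/2)*(y + 3/4)*(y + 2)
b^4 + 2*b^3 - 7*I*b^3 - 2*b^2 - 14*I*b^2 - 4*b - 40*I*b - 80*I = (b + 2)*(b - 5*I)*(b - 4*I)*(b + 2*I)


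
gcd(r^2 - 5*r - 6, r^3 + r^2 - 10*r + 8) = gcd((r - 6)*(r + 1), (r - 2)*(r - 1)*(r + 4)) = 1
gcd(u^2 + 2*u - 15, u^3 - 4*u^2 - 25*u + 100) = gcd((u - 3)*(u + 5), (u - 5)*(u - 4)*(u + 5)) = u + 5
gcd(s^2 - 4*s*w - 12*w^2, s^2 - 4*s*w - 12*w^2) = s^2 - 4*s*w - 12*w^2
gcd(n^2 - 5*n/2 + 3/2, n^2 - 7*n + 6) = n - 1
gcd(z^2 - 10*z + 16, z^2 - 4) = z - 2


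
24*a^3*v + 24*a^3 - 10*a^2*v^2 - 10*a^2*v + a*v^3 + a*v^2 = (-6*a + v)*(-4*a + v)*(a*v + a)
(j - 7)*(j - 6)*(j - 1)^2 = j^4 - 15*j^3 + 69*j^2 - 97*j + 42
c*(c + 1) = c^2 + c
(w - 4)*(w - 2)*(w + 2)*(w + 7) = w^4 + 3*w^3 - 32*w^2 - 12*w + 112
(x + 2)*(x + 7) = x^2 + 9*x + 14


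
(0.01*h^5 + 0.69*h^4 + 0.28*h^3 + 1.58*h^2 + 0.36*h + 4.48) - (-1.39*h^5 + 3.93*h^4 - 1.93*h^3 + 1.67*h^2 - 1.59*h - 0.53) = 1.4*h^5 - 3.24*h^4 + 2.21*h^3 - 0.0899999999999999*h^2 + 1.95*h + 5.01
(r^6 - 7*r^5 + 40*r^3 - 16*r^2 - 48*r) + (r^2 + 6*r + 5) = r^6 - 7*r^5 + 40*r^3 - 15*r^2 - 42*r + 5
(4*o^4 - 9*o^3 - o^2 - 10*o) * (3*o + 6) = 12*o^5 - 3*o^4 - 57*o^3 - 36*o^2 - 60*o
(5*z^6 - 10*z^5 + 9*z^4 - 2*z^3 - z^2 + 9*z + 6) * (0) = 0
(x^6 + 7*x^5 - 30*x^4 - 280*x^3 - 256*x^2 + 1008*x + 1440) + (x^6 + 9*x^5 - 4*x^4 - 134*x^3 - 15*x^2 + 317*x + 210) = 2*x^6 + 16*x^5 - 34*x^4 - 414*x^3 - 271*x^2 + 1325*x + 1650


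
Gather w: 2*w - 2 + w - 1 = 3*w - 3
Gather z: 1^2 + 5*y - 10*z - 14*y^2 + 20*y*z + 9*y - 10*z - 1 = -14*y^2 + 14*y + z*(20*y - 20)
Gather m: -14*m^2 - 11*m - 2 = -14*m^2 - 11*m - 2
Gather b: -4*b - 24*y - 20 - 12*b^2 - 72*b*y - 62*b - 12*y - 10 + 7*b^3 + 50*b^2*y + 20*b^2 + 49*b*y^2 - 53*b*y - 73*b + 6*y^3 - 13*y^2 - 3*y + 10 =7*b^3 + b^2*(50*y + 8) + b*(49*y^2 - 125*y - 139) + 6*y^3 - 13*y^2 - 39*y - 20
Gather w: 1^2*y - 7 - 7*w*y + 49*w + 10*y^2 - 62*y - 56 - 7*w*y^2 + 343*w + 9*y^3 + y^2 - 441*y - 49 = w*(-7*y^2 - 7*y + 392) + 9*y^3 + 11*y^2 - 502*y - 112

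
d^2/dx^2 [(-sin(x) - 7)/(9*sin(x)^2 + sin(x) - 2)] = (81*sin(x)^5 + 2259*sin(x)^4 + 135*sin(x)^3 - 2889*sin(x)^2 - 468*sin(x) - 270)/(9*sin(x)^2 + sin(x) - 2)^3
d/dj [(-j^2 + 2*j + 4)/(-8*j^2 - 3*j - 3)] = (19*j^2 + 70*j + 6)/(64*j^4 + 48*j^3 + 57*j^2 + 18*j + 9)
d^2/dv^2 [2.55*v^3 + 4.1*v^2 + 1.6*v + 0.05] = 15.3*v + 8.2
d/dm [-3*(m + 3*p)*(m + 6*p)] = -6*m - 27*p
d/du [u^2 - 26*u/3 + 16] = 2*u - 26/3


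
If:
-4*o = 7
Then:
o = -7/4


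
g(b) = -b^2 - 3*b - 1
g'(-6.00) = 9.00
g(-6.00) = -19.00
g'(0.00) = -3.00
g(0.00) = -1.00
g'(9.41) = -21.82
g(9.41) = -117.78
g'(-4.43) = 5.86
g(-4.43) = -7.33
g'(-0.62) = -1.76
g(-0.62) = 0.48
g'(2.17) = -7.34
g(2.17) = -12.22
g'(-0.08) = -2.84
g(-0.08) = -0.77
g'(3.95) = -10.90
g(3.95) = -28.45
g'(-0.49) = -2.02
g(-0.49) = 0.23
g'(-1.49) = -0.02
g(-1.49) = 1.25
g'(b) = -2*b - 3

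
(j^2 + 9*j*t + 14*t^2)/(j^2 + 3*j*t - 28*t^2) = (-j - 2*t)/(-j + 4*t)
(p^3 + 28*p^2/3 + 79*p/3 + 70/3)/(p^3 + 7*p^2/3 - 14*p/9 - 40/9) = 3*(3*p^2 + 22*p + 35)/(9*p^2 + 3*p - 20)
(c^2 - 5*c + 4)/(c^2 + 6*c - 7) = (c - 4)/(c + 7)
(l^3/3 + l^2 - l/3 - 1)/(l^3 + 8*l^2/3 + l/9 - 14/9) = 3*(l^2 + 2*l - 3)/(9*l^2 + 15*l - 14)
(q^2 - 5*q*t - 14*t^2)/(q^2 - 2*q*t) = (q^2 - 5*q*t - 14*t^2)/(q*(q - 2*t))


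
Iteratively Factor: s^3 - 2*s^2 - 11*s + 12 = (s + 3)*(s^2 - 5*s + 4) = (s - 4)*(s + 3)*(s - 1)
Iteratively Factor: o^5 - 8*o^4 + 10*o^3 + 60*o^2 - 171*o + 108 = (o - 3)*(o^4 - 5*o^3 - 5*o^2 + 45*o - 36) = (o - 4)*(o - 3)*(o^3 - o^2 - 9*o + 9) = (o - 4)*(o - 3)^2*(o^2 + 2*o - 3) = (o - 4)*(o - 3)^2*(o + 3)*(o - 1)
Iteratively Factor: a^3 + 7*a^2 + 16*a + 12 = (a + 2)*(a^2 + 5*a + 6) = (a + 2)^2*(a + 3)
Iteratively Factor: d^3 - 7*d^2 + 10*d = (d)*(d^2 - 7*d + 10) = d*(d - 5)*(d - 2)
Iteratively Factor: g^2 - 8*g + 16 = (g - 4)*(g - 4)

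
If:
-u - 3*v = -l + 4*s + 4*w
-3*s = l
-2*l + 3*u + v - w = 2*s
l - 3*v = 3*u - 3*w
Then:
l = 3*w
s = -w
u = 3*w/2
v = w/2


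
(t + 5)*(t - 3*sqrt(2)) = t^2 - 3*sqrt(2)*t + 5*t - 15*sqrt(2)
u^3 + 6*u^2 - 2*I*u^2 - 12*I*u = u*(u + 6)*(u - 2*I)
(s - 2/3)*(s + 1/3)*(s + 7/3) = s^3 + 2*s^2 - s - 14/27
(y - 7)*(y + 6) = y^2 - y - 42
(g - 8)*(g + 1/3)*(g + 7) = g^3 - 2*g^2/3 - 169*g/3 - 56/3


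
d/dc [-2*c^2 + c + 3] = 1 - 4*c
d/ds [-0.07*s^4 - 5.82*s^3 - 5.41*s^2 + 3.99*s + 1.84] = -0.28*s^3 - 17.46*s^2 - 10.82*s + 3.99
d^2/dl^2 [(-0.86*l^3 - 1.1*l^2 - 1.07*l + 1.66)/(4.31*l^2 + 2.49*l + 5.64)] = (-5.6843418860808e-14*l^4 + 15.003602*l^3 + 272.98842*l^2 + 98.8121159999999*l - 100.047372)/(80.062991*l^6 + 138.763467*l^5 + 394.474905*l^4 + 378.605745*l^3 + 516.20382*l^2 + 237.617712*l + 179.406144)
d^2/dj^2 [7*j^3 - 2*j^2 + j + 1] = 42*j - 4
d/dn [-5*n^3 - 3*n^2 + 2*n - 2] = -15*n^2 - 6*n + 2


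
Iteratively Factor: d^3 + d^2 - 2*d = (d + 2)*(d^2 - d) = (d - 1)*(d + 2)*(d)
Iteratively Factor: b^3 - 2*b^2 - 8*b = (b + 2)*(b^2 - 4*b) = (b - 4)*(b + 2)*(b)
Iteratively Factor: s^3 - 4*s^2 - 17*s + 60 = (s - 5)*(s^2 + s - 12) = (s - 5)*(s + 4)*(s - 3)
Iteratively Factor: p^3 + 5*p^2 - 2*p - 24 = (p + 4)*(p^2 + p - 6) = (p + 3)*(p + 4)*(p - 2)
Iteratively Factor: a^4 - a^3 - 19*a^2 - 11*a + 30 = (a - 5)*(a^3 + 4*a^2 + a - 6) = (a - 5)*(a + 2)*(a^2 + 2*a - 3) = (a - 5)*(a + 2)*(a + 3)*(a - 1)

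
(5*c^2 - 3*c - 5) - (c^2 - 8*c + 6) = 4*c^2 + 5*c - 11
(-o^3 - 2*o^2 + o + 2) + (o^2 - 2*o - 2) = -o^3 - o^2 - o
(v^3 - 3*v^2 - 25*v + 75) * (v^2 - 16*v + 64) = v^5 - 19*v^4 + 87*v^3 + 283*v^2 - 2800*v + 4800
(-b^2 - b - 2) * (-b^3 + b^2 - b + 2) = b^5 + 2*b^3 - 3*b^2 - 4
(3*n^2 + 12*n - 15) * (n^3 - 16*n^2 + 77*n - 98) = 3*n^5 - 36*n^4 + 24*n^3 + 870*n^2 - 2331*n + 1470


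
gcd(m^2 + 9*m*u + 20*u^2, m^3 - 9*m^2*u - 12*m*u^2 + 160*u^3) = m + 4*u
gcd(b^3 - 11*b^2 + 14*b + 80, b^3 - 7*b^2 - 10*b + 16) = b^2 - 6*b - 16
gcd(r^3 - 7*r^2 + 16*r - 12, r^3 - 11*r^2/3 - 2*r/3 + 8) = r^2 - 5*r + 6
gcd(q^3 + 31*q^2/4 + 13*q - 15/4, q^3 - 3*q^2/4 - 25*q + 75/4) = q + 5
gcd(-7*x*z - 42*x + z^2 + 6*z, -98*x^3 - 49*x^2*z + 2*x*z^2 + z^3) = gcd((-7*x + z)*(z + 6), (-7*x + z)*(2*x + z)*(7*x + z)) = 7*x - z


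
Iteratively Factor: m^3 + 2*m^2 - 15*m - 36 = (m - 4)*(m^2 + 6*m + 9) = (m - 4)*(m + 3)*(m + 3)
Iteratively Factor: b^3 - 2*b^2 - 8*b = (b + 2)*(b^2 - 4*b) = (b - 4)*(b + 2)*(b)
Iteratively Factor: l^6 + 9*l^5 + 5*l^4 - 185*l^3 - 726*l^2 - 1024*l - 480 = (l + 1)*(l^5 + 8*l^4 - 3*l^3 - 182*l^2 - 544*l - 480) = (l - 5)*(l + 1)*(l^4 + 13*l^3 + 62*l^2 + 128*l + 96) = (l - 5)*(l + 1)*(l + 4)*(l^3 + 9*l^2 + 26*l + 24) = (l - 5)*(l + 1)*(l + 4)^2*(l^2 + 5*l + 6) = (l - 5)*(l + 1)*(l + 2)*(l + 4)^2*(l + 3)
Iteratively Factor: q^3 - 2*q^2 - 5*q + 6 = (q - 3)*(q^2 + q - 2) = (q - 3)*(q - 1)*(q + 2)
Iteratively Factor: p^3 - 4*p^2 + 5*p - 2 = (p - 2)*(p^2 - 2*p + 1) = (p - 2)*(p - 1)*(p - 1)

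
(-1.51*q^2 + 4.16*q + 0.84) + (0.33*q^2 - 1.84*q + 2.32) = -1.18*q^2 + 2.32*q + 3.16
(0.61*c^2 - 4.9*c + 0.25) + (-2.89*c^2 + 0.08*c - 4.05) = -2.28*c^2 - 4.82*c - 3.8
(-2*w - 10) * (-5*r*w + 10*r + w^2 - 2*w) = 10*r*w^2 + 30*r*w - 100*r - 2*w^3 - 6*w^2 + 20*w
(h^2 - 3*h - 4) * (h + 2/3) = h^3 - 7*h^2/3 - 6*h - 8/3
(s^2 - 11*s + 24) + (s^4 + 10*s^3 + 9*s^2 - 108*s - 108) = s^4 + 10*s^3 + 10*s^2 - 119*s - 84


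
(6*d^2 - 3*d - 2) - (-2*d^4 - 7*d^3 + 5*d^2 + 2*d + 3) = 2*d^4 + 7*d^3 + d^2 - 5*d - 5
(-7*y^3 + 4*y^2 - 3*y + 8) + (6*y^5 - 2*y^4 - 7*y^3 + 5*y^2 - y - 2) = 6*y^5 - 2*y^4 - 14*y^3 + 9*y^2 - 4*y + 6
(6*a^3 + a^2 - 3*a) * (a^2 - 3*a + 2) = 6*a^5 - 17*a^4 + 6*a^3 + 11*a^2 - 6*a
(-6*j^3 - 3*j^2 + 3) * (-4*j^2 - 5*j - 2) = 24*j^5 + 42*j^4 + 27*j^3 - 6*j^2 - 15*j - 6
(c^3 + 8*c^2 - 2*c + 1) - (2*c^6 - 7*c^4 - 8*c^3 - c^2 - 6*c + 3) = -2*c^6 + 7*c^4 + 9*c^3 + 9*c^2 + 4*c - 2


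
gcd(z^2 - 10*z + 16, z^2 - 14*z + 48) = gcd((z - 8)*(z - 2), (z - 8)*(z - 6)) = z - 8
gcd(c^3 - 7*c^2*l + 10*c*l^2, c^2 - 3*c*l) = c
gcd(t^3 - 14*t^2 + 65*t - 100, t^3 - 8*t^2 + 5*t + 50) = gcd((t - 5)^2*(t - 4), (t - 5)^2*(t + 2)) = t^2 - 10*t + 25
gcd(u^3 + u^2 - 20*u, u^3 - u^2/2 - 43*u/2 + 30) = u^2 + u - 20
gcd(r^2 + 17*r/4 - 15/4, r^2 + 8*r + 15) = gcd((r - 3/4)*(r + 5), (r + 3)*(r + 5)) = r + 5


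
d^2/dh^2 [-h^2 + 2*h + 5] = -2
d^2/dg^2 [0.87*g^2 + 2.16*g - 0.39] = 1.74000000000000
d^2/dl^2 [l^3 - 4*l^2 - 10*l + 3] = 6*l - 8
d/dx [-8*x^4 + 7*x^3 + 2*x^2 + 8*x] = -32*x^3 + 21*x^2 + 4*x + 8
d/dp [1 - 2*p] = -2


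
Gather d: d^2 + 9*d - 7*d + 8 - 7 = d^2 + 2*d + 1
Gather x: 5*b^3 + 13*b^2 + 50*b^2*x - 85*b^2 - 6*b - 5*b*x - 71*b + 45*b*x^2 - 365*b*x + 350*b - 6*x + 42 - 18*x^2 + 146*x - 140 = 5*b^3 - 72*b^2 + 273*b + x^2*(45*b - 18) + x*(50*b^2 - 370*b + 140) - 98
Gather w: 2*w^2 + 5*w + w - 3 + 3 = 2*w^2 + 6*w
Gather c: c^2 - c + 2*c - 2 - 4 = c^2 + c - 6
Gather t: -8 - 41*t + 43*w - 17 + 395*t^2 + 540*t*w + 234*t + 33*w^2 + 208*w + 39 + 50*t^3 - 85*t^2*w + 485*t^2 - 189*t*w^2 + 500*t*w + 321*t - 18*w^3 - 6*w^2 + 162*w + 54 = 50*t^3 + t^2*(880 - 85*w) + t*(-189*w^2 + 1040*w + 514) - 18*w^3 + 27*w^2 + 413*w + 68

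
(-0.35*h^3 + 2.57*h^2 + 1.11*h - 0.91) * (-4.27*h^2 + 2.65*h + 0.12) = 1.4945*h^5 - 11.9014*h^4 + 2.0288*h^3 + 7.1356*h^2 - 2.2783*h - 0.1092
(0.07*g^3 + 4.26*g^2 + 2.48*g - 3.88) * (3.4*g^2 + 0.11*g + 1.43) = 0.238*g^5 + 14.4917*g^4 + 9.0007*g^3 - 6.8274*g^2 + 3.1196*g - 5.5484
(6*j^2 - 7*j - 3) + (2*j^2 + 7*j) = 8*j^2 - 3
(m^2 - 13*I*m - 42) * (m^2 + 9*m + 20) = m^4 + 9*m^3 - 13*I*m^3 - 22*m^2 - 117*I*m^2 - 378*m - 260*I*m - 840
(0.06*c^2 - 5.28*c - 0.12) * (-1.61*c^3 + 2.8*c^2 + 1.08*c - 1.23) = -0.0966*c^5 + 8.6688*c^4 - 14.526*c^3 - 6.1122*c^2 + 6.3648*c + 0.1476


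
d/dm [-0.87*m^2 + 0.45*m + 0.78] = 0.45 - 1.74*m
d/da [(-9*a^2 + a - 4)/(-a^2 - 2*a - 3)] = (19*a^2 + 46*a - 11)/(a^4 + 4*a^3 + 10*a^2 + 12*a + 9)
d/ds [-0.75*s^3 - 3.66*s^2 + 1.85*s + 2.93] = -2.25*s^2 - 7.32*s + 1.85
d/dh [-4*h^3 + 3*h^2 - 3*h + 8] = -12*h^2 + 6*h - 3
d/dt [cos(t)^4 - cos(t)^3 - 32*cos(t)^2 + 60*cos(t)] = (-4*cos(t)^3 + 3*cos(t)^2 + 64*cos(t) - 60)*sin(t)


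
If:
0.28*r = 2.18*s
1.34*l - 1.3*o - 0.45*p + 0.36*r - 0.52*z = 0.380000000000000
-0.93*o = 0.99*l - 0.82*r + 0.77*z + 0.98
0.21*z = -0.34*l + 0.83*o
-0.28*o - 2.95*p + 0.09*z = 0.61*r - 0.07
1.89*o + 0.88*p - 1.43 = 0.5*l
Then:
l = 1.12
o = 2.11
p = -2.26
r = 11.06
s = 1.42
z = 6.51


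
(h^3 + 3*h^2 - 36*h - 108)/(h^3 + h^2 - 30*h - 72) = (h + 6)/(h + 4)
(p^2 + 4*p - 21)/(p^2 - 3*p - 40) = (-p^2 - 4*p + 21)/(-p^2 + 3*p + 40)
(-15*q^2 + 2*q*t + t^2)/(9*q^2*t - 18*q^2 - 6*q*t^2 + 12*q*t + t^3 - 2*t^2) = (-5*q - t)/(3*q*t - 6*q - t^2 + 2*t)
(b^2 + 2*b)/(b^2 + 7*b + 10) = b/(b + 5)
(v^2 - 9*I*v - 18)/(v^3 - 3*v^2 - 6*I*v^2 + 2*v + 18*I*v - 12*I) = (v - 3*I)/(v^2 - 3*v + 2)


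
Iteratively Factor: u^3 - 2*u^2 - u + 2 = (u + 1)*(u^2 - 3*u + 2) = (u - 2)*(u + 1)*(u - 1)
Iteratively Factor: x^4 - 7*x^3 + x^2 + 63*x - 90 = (x - 5)*(x^3 - 2*x^2 - 9*x + 18) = (x - 5)*(x + 3)*(x^2 - 5*x + 6) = (x - 5)*(x - 3)*(x + 3)*(x - 2)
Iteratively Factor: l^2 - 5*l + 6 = (l - 3)*(l - 2)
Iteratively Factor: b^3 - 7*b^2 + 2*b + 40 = (b + 2)*(b^2 - 9*b + 20) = (b - 4)*(b + 2)*(b - 5)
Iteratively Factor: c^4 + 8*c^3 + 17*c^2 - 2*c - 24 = (c + 2)*(c^3 + 6*c^2 + 5*c - 12) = (c + 2)*(c + 4)*(c^2 + 2*c - 3) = (c + 2)*(c + 3)*(c + 4)*(c - 1)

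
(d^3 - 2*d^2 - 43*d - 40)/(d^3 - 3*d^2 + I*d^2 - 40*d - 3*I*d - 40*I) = (d + 1)/(d + I)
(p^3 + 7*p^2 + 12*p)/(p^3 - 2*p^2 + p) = (p^2 + 7*p + 12)/(p^2 - 2*p + 1)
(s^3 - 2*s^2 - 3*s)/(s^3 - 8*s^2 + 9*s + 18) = s/(s - 6)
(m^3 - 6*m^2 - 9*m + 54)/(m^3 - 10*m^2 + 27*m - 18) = (m + 3)/(m - 1)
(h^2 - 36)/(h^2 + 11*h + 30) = (h - 6)/(h + 5)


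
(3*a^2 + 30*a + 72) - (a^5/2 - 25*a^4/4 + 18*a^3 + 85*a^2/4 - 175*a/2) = -a^5/2 + 25*a^4/4 - 18*a^3 - 73*a^2/4 + 235*a/2 + 72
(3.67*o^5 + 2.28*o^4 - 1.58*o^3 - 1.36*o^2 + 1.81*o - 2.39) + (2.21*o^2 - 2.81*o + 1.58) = 3.67*o^5 + 2.28*o^4 - 1.58*o^3 + 0.85*o^2 - 1.0*o - 0.81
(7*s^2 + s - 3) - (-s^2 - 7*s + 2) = 8*s^2 + 8*s - 5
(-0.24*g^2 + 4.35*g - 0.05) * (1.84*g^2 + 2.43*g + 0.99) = -0.4416*g^4 + 7.4208*g^3 + 10.2409*g^2 + 4.185*g - 0.0495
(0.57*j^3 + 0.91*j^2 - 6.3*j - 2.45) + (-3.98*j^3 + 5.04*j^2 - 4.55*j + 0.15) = -3.41*j^3 + 5.95*j^2 - 10.85*j - 2.3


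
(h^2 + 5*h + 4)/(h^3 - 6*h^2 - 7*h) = (h + 4)/(h*(h - 7))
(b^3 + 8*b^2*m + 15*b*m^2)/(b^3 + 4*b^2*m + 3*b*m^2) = (b + 5*m)/(b + m)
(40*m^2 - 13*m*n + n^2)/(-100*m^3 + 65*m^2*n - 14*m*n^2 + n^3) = (-8*m + n)/(20*m^2 - 9*m*n + n^2)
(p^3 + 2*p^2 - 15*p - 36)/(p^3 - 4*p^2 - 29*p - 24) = (p^2 - p - 12)/(p^2 - 7*p - 8)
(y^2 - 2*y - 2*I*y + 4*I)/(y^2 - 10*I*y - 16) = (y - 2)/(y - 8*I)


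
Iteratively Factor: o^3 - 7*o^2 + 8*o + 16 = (o - 4)*(o^2 - 3*o - 4) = (o - 4)^2*(o + 1)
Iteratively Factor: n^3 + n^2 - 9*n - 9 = (n + 1)*(n^2 - 9) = (n + 1)*(n + 3)*(n - 3)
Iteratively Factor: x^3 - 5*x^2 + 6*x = (x)*(x^2 - 5*x + 6) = x*(x - 3)*(x - 2)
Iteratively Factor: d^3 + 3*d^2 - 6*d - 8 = (d + 4)*(d^2 - d - 2) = (d + 1)*(d + 4)*(d - 2)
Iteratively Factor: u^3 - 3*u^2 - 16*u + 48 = (u + 4)*(u^2 - 7*u + 12) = (u - 3)*(u + 4)*(u - 4)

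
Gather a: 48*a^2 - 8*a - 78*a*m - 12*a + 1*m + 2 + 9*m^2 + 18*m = 48*a^2 + a*(-78*m - 20) + 9*m^2 + 19*m + 2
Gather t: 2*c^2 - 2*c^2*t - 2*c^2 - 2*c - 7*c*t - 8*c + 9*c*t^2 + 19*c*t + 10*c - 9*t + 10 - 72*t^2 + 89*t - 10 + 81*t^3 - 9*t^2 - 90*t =81*t^3 + t^2*(9*c - 81) + t*(-2*c^2 + 12*c - 10)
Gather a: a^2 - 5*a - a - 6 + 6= a^2 - 6*a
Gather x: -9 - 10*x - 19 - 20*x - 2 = -30*x - 30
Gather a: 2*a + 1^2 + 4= 2*a + 5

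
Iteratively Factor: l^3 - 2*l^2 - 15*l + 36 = (l - 3)*(l^2 + l - 12) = (l - 3)^2*(l + 4)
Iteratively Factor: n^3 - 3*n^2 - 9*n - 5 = (n + 1)*(n^2 - 4*n - 5) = (n - 5)*(n + 1)*(n + 1)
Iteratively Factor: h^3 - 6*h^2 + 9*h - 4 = (h - 1)*(h^2 - 5*h + 4) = (h - 4)*(h - 1)*(h - 1)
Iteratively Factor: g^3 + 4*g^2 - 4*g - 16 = (g - 2)*(g^2 + 6*g + 8) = (g - 2)*(g + 2)*(g + 4)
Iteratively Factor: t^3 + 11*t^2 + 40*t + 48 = (t + 4)*(t^2 + 7*t + 12) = (t + 4)^2*(t + 3)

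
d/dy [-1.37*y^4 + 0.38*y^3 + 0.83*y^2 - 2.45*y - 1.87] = -5.48*y^3 + 1.14*y^2 + 1.66*y - 2.45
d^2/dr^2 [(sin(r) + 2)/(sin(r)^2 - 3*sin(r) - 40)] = (sin(r)^5 + 11*sin(r)^4 + 220*sin(r)^3 + 206*sin(r)^2 + 1156*sin(r) + 44)/(-sin(r)^2 + 3*sin(r) + 40)^3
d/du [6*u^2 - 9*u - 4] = 12*u - 9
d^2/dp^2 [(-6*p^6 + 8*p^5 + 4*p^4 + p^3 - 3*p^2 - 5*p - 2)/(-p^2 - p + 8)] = 2*(36*p^8 + 66*p^7 - 824*p^6 - 636*p^5 + 6804*p^4 - 4871*p^3 - 1434*p^2 - 66*p + 250)/(p^6 + 3*p^5 - 21*p^4 - 47*p^3 + 168*p^2 + 192*p - 512)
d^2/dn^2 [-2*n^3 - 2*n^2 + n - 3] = -12*n - 4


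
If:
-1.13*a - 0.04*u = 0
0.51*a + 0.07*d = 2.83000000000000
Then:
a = -0.0353982300884956*u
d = 0.257901390644753*u + 40.4285714285714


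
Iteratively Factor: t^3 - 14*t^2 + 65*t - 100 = (t - 5)*(t^2 - 9*t + 20) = (t - 5)*(t - 4)*(t - 5)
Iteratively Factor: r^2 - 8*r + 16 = (r - 4)*(r - 4)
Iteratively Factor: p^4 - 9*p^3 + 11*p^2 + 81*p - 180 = (p - 4)*(p^3 - 5*p^2 - 9*p + 45) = (p - 4)*(p - 3)*(p^2 - 2*p - 15) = (p - 5)*(p - 4)*(p - 3)*(p + 3)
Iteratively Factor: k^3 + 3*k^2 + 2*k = (k)*(k^2 + 3*k + 2) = k*(k + 1)*(k + 2)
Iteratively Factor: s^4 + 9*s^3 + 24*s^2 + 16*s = (s + 4)*(s^3 + 5*s^2 + 4*s) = (s + 4)^2*(s^2 + s) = (s + 1)*(s + 4)^2*(s)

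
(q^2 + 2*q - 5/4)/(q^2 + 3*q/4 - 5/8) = 2*(2*q + 5)/(4*q + 5)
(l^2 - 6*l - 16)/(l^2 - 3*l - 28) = (-l^2 + 6*l + 16)/(-l^2 + 3*l + 28)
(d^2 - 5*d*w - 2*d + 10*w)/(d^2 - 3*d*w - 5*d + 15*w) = (d^2 - 5*d*w - 2*d + 10*w)/(d^2 - 3*d*w - 5*d + 15*w)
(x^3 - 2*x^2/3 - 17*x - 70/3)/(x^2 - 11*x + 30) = (3*x^2 + 13*x + 14)/(3*(x - 6))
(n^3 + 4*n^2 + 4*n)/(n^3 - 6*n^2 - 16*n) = (n + 2)/(n - 8)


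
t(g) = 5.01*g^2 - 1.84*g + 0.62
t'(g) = 10.02*g - 1.84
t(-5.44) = 158.89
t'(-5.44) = -56.35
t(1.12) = 4.84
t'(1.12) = 9.38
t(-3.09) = 54.14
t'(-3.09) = -32.80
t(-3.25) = 59.52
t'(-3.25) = -34.40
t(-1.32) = 11.78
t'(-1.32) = -15.07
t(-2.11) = 26.81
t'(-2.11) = -22.98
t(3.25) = 47.56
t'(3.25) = 30.72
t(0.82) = 2.48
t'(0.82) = 6.38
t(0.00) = 0.62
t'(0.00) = -1.84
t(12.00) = 699.98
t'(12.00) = 118.40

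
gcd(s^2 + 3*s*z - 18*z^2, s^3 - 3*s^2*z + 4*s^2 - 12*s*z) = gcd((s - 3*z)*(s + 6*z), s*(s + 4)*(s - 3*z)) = -s + 3*z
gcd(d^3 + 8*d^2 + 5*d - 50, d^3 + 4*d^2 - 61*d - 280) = d + 5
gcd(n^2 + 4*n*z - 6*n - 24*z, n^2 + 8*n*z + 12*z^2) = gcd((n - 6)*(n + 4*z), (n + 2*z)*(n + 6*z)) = 1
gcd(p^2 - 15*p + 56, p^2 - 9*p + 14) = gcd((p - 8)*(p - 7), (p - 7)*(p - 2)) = p - 7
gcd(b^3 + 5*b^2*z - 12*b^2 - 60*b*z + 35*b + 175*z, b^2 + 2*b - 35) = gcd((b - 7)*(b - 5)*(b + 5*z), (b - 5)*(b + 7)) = b - 5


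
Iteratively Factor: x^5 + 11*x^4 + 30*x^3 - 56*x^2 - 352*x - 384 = (x - 3)*(x^4 + 14*x^3 + 72*x^2 + 160*x + 128) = (x - 3)*(x + 2)*(x^3 + 12*x^2 + 48*x + 64) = (x - 3)*(x + 2)*(x + 4)*(x^2 + 8*x + 16) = (x - 3)*(x + 2)*(x + 4)^2*(x + 4)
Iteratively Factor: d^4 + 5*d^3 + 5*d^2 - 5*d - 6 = (d + 2)*(d^3 + 3*d^2 - d - 3) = (d + 1)*(d + 2)*(d^2 + 2*d - 3) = (d + 1)*(d + 2)*(d + 3)*(d - 1)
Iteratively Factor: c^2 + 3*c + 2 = (c + 1)*(c + 2)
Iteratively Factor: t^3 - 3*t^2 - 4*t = (t)*(t^2 - 3*t - 4) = t*(t + 1)*(t - 4)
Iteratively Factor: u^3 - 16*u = (u - 4)*(u^2 + 4*u) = (u - 4)*(u + 4)*(u)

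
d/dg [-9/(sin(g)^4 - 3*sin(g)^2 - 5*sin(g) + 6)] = 9*(4*sin(g)^3 - 6*sin(g) - 5)*cos(g)/(sin(g)^4 - 3*sin(g)^2 - 5*sin(g) + 6)^2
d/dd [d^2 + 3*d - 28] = 2*d + 3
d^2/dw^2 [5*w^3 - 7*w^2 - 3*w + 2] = 30*w - 14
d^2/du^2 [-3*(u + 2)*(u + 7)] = -6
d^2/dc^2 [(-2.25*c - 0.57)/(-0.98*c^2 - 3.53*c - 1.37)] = ((1.96*c + 3.53)*(2.25*c + 0.57)*(3.92*c + 7.06) - (13.23*c + 17.0022)*(0.98*c^2 + 3.53*c + 1.37))/(0.98*c^2 + 3.53*c + 1.37)^3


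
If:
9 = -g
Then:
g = -9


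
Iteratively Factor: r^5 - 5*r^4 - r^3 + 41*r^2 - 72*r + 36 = (r - 1)*(r^4 - 4*r^3 - 5*r^2 + 36*r - 36) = (r - 3)*(r - 1)*(r^3 - r^2 - 8*r + 12) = (r - 3)*(r - 2)*(r - 1)*(r^2 + r - 6) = (r - 3)*(r - 2)*(r - 1)*(r + 3)*(r - 2)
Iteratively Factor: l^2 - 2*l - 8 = (l - 4)*(l + 2)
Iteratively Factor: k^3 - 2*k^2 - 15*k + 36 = (k - 3)*(k^2 + k - 12) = (k - 3)^2*(k + 4)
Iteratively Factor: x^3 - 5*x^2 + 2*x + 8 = (x + 1)*(x^2 - 6*x + 8) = (x - 4)*(x + 1)*(x - 2)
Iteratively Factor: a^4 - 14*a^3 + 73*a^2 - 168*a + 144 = (a - 4)*(a^3 - 10*a^2 + 33*a - 36) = (a - 4)*(a - 3)*(a^2 - 7*a + 12) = (a - 4)^2*(a - 3)*(a - 3)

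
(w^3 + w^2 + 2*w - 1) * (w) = w^4 + w^3 + 2*w^2 - w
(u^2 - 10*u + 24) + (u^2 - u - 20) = 2*u^2 - 11*u + 4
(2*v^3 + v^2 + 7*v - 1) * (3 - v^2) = -2*v^5 - v^4 - v^3 + 4*v^2 + 21*v - 3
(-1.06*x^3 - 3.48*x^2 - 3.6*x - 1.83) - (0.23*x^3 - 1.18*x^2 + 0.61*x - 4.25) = -1.29*x^3 - 2.3*x^2 - 4.21*x + 2.42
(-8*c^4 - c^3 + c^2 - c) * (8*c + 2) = -64*c^5 - 24*c^4 + 6*c^3 - 6*c^2 - 2*c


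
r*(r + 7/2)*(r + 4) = r^3 + 15*r^2/2 + 14*r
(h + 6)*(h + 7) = h^2 + 13*h + 42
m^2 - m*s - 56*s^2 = (m - 8*s)*(m + 7*s)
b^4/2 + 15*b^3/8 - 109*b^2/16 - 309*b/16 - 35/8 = (b/2 + 1)*(b - 7/2)*(b + 1/4)*(b + 5)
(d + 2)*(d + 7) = d^2 + 9*d + 14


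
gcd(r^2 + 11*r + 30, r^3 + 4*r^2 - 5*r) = r + 5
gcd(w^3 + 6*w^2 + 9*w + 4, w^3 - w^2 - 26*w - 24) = w^2 + 5*w + 4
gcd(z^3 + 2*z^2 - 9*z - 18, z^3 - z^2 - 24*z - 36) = z^2 + 5*z + 6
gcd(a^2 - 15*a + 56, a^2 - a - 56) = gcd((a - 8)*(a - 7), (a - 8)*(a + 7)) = a - 8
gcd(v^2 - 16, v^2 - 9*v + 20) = v - 4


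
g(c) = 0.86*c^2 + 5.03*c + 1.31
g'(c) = 1.72*c + 5.03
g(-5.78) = 0.97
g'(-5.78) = -4.91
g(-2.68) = -5.99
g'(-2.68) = 0.42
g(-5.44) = -0.60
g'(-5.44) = -4.33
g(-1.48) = -4.25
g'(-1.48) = 2.48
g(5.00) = 47.96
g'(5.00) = 13.63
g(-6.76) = 6.61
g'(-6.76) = -6.60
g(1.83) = 13.39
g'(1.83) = 8.18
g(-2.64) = -5.98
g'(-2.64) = 0.49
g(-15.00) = 119.36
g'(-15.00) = -20.77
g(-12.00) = 64.79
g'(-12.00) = -15.61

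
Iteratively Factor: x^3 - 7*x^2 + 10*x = (x)*(x^2 - 7*x + 10) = x*(x - 5)*(x - 2)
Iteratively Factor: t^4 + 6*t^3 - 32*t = (t)*(t^3 + 6*t^2 - 32) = t*(t - 2)*(t^2 + 8*t + 16) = t*(t - 2)*(t + 4)*(t + 4)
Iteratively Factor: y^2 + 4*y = (y)*(y + 4)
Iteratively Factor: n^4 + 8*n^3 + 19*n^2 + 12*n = (n + 3)*(n^3 + 5*n^2 + 4*n) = n*(n + 3)*(n^2 + 5*n + 4) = n*(n + 1)*(n + 3)*(n + 4)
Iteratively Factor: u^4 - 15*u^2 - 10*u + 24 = (u + 2)*(u^3 - 2*u^2 - 11*u + 12) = (u + 2)*(u + 3)*(u^2 - 5*u + 4) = (u - 1)*(u + 2)*(u + 3)*(u - 4)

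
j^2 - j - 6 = (j - 3)*(j + 2)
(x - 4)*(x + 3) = x^2 - x - 12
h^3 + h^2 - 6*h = h*(h - 2)*(h + 3)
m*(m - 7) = m^2 - 7*m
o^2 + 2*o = o*(o + 2)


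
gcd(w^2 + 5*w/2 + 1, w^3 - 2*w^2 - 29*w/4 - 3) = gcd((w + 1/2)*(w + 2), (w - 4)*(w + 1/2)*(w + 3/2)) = w + 1/2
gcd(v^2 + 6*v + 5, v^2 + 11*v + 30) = v + 5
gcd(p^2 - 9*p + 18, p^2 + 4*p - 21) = p - 3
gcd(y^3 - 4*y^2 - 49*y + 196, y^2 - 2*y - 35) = y - 7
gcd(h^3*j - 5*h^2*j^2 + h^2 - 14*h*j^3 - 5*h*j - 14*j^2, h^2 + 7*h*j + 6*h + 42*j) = 1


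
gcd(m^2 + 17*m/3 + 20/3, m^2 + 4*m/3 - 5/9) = m + 5/3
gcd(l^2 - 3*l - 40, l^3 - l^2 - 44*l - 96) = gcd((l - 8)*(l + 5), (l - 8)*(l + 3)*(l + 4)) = l - 8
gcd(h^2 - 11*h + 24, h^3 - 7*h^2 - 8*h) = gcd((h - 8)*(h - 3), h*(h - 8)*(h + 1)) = h - 8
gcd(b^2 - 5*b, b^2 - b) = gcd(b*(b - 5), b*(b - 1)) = b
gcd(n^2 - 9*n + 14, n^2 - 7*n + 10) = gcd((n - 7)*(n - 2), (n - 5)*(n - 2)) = n - 2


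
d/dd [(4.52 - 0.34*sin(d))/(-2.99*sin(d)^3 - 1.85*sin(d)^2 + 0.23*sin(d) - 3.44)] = (-2.0332*sin(d)^3 + 39.9154*sin(d)^2 + 16.724*sin(d) + 0.13)*cos(d)/(8.9401*sin(d)^6 + 11.063*sin(d)^5 + 2.0471*sin(d)^4 + 19.7202*sin(d)^3 + 12.7809*sin(d)^2 - 1.5824*sin(d) + 11.8336)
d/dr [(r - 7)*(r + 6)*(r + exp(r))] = r^2*exp(r) + 3*r^2 + r*exp(r) - 2*r - 43*exp(r) - 42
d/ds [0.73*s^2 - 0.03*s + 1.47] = 1.46*s - 0.03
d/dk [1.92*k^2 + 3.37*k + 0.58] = 3.84*k + 3.37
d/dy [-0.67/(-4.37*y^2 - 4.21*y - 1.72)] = (-5.8558*y - 2.8207)/(4.37*y^2 + 4.21*y + 1.72)^2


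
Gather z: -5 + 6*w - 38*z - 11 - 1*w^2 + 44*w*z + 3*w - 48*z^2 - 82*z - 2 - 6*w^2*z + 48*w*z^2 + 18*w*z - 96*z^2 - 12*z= -w^2 + 9*w + z^2*(48*w - 144) + z*(-6*w^2 + 62*w - 132) - 18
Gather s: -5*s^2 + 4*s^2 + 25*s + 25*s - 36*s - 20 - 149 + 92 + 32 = -s^2 + 14*s - 45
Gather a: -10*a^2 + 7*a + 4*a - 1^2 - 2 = -10*a^2 + 11*a - 3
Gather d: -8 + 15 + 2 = 9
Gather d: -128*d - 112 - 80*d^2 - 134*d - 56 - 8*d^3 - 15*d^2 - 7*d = -8*d^3 - 95*d^2 - 269*d - 168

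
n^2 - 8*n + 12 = (n - 6)*(n - 2)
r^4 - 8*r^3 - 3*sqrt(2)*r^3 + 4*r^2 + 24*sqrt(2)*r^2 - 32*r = r*(r - 8)*(r - 2*sqrt(2))*(r - sqrt(2))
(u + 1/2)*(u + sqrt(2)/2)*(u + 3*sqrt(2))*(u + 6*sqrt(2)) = u^4 + u^3/2 + 19*sqrt(2)*u^3/2 + 19*sqrt(2)*u^2/4 + 45*u^2 + 45*u/2 + 18*sqrt(2)*u + 9*sqrt(2)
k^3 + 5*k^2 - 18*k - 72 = (k - 4)*(k + 3)*(k + 6)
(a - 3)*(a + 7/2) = a^2 + a/2 - 21/2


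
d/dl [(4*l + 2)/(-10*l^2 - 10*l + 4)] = (-10*l^2 - 10*l + 5*(2*l + 1)^2 + 4)/(5*l^2 + 5*l - 2)^2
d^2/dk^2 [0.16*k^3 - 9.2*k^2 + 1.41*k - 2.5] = 0.96*k - 18.4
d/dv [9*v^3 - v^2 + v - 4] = 27*v^2 - 2*v + 1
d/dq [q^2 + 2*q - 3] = 2*q + 2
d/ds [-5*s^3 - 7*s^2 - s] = -15*s^2 - 14*s - 1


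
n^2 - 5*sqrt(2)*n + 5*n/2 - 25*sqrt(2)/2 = (n + 5/2)*(n - 5*sqrt(2))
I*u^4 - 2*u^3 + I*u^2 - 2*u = u*(u + I)*(u + 2*I)*(I*u + 1)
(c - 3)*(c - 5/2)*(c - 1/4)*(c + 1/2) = c^4 - 21*c^3/4 + 6*c^2 + 41*c/16 - 15/16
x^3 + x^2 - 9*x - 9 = (x - 3)*(x + 1)*(x + 3)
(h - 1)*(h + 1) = h^2 - 1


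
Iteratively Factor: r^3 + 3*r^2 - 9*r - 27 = (r + 3)*(r^2 - 9) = (r - 3)*(r + 3)*(r + 3)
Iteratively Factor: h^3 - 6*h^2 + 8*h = (h - 2)*(h^2 - 4*h) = (h - 4)*(h - 2)*(h)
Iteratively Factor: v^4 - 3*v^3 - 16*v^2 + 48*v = (v)*(v^3 - 3*v^2 - 16*v + 48) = v*(v + 4)*(v^2 - 7*v + 12) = v*(v - 4)*(v + 4)*(v - 3)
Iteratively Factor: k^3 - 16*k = (k - 4)*(k^2 + 4*k) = k*(k - 4)*(k + 4)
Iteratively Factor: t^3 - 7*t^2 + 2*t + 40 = (t - 4)*(t^2 - 3*t - 10) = (t - 4)*(t + 2)*(t - 5)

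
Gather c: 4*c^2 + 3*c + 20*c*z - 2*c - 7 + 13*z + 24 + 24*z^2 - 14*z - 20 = 4*c^2 + c*(20*z + 1) + 24*z^2 - z - 3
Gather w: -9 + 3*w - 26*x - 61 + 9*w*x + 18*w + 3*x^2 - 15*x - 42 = w*(9*x + 21) + 3*x^2 - 41*x - 112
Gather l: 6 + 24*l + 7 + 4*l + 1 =28*l + 14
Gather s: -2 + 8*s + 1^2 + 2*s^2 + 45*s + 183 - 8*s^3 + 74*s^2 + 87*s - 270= -8*s^3 + 76*s^2 + 140*s - 88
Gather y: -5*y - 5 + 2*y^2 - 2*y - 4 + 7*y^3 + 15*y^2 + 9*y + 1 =7*y^3 + 17*y^2 + 2*y - 8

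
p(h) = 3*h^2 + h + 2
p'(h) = 6*h + 1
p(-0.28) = 1.96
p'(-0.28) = -0.68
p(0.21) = 2.34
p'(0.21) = 2.26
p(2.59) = 24.71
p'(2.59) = 16.54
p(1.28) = 8.20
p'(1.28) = 8.68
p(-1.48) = 7.09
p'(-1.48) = -7.88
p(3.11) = 34.13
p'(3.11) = 19.66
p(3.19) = 35.72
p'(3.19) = 20.14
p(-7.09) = 145.71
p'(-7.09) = -41.54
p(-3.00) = 26.00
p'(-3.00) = -17.00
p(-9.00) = 236.00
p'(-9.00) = -53.00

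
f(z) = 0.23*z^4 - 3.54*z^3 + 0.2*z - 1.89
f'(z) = 0.92*z^3 - 10.62*z^2 + 0.2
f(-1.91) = 25.46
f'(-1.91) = -44.95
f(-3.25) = 144.64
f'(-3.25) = -143.56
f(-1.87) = 23.70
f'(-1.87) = -42.95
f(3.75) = -142.34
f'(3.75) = -100.63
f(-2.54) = 65.19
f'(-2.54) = -83.39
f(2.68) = -57.63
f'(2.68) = -58.37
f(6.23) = -510.15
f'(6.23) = -189.53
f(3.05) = -81.82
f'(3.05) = -72.49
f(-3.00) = 111.72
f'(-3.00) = -120.22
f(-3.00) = 111.72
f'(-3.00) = -120.22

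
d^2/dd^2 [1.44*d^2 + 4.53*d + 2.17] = 2.88000000000000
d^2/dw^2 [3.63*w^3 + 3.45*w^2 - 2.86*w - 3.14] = 21.78*w + 6.9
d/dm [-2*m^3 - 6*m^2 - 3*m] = -6*m^2 - 12*m - 3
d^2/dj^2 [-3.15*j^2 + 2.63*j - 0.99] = -6.30000000000000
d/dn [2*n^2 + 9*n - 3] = 4*n + 9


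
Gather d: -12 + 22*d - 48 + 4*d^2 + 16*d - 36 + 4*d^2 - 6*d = 8*d^2 + 32*d - 96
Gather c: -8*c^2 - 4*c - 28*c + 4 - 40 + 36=-8*c^2 - 32*c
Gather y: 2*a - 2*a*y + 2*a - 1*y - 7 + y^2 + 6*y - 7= 4*a + y^2 + y*(5 - 2*a) - 14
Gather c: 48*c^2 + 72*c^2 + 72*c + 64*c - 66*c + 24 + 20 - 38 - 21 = 120*c^2 + 70*c - 15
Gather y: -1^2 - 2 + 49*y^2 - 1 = 49*y^2 - 4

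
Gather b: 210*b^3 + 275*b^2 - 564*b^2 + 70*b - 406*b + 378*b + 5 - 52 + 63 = 210*b^3 - 289*b^2 + 42*b + 16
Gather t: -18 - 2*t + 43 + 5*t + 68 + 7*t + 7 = 10*t + 100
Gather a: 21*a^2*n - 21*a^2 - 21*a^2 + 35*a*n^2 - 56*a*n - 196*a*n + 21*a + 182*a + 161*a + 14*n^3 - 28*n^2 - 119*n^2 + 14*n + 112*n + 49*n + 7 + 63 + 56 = a^2*(21*n - 42) + a*(35*n^2 - 252*n + 364) + 14*n^3 - 147*n^2 + 175*n + 126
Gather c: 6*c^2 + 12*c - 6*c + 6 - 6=6*c^2 + 6*c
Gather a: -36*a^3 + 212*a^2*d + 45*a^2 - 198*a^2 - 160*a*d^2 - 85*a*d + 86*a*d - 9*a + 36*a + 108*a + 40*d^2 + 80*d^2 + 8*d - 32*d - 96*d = -36*a^3 + a^2*(212*d - 153) + a*(-160*d^2 + d + 135) + 120*d^2 - 120*d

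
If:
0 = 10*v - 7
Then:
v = 7/10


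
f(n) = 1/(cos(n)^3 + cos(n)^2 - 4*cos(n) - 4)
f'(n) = (3*sin(n)*cos(n)^2 + 2*sin(n)*cos(n) - 4*sin(n))/(cos(n)^3 + cos(n)^2 - 4*cos(n) - 4)^2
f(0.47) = -0.16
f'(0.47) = 0.00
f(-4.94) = -0.21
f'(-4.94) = -0.14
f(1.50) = -0.23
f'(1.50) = -0.21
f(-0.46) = -0.16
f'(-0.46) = -0.00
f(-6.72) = -0.17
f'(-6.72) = -0.00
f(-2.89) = -10.37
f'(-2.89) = 83.66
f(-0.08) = -0.17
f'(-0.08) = -0.00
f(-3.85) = -1.21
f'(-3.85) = -3.63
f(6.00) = -0.17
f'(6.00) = -0.00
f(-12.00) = -0.16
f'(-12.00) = 0.00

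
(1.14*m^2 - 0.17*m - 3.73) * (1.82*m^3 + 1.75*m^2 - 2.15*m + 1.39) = 2.0748*m^5 + 1.6856*m^4 - 9.5371*m^3 - 4.5774*m^2 + 7.7832*m - 5.1847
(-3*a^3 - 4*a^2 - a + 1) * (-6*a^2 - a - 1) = 18*a^5 + 27*a^4 + 13*a^3 - a^2 - 1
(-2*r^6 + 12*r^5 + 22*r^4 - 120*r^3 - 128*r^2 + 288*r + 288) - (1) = -2*r^6 + 12*r^5 + 22*r^4 - 120*r^3 - 128*r^2 + 288*r + 287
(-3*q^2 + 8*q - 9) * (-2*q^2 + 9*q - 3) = 6*q^4 - 43*q^3 + 99*q^2 - 105*q + 27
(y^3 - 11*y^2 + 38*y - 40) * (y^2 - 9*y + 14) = y^5 - 20*y^4 + 151*y^3 - 536*y^2 + 892*y - 560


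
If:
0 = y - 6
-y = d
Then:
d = -6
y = 6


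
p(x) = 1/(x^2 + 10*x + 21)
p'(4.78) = -0.00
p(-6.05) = -0.35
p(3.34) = 0.02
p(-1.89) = 0.18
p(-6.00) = -0.33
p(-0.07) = 0.05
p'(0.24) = -0.02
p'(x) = (-2*x - 10)/(x^2 + 10*x + 21)^2 = 2*(-x - 5)/(x^2 + 10*x + 21)^2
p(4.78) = 0.01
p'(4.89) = -0.00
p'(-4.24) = -0.13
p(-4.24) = -0.29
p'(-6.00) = 0.22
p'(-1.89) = -0.19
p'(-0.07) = -0.02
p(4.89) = 0.01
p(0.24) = 0.04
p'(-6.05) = 0.25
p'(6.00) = 0.00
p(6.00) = 0.01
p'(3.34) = -0.00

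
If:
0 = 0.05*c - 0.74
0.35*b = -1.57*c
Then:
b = -66.39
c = 14.80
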